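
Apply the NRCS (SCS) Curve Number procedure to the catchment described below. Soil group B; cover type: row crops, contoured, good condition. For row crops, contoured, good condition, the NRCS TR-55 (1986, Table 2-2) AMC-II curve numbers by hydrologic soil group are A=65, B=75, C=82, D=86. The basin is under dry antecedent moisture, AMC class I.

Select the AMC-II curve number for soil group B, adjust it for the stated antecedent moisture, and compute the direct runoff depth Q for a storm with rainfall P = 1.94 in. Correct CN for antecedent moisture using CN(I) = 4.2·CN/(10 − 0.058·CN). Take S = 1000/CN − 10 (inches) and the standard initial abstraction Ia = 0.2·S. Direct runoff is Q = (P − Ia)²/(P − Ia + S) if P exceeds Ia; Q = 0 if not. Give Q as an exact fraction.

Q = 1234321/82249650 in ≈ 0.015 in

NRCS table: row crops, contoured, good condition, soil group B → CN(II) = 75
Dry (AMC I): CN(I) = 4.2·75/(10 − 0.058·75) = 315/(113/20) = 6300/113 ≈ 55.752
Max retention: S = 1000/(6300/113) − 10 = 500/63 in (≈ 7.937 in)
Initial abstraction Ia = S/5 = (500/63)/5 = 100/63 ≈ 1.587 in
Since P=1.940 > Ia=1.587: effective rainfall P−Ia = 1111/3150 in
Q = (1111/3150)²/((1111/3150) + 500/63) = (1234321/9922500)/(26111/3150) = 1234321/82249650 in ≈ 0.015 in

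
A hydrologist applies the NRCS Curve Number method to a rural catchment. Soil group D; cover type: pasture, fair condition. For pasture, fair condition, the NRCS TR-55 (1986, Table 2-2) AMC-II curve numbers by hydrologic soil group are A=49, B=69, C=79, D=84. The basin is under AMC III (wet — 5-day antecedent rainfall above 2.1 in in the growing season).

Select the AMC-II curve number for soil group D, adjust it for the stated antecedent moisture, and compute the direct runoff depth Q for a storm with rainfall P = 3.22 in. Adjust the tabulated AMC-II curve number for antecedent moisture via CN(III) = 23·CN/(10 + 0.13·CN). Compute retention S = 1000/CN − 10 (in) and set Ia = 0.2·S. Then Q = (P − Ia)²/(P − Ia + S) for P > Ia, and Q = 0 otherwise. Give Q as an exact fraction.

NRCS table: pasture, fair condition, soil group D → CN(II) = 84
CN(III) from CN(II)=84: (23·84)/(10 + 0.13·84) = 48300/523 ≈ 92.352
S = 1000/(48300/523) − 10 = 400/483 in ≈ 0.828 in
Initial abstraction Ia = S/5 = (400/483)/5 = 80/483 ≈ 0.166 in
P − Ia = 3.220 − 0.166 = 73763/24150 ≈ 3.054 in (> 0, runoff occurs)
Q: (73763/24150)² ÷ (93763/24150) = 5440980169/2264376450 in (≈ 2.403 in)

Q = 5440980169/2264376450 in ≈ 2.403 in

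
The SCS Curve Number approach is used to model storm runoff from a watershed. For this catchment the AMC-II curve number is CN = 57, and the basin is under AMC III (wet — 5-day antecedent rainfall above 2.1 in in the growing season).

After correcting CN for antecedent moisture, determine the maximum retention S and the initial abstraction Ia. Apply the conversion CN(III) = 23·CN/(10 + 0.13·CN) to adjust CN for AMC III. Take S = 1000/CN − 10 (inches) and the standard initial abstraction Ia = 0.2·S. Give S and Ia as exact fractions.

CN(III) from CN(II)=57: (23·57)/(10 + 0.13·57) = 131100/1741 ≈ 75.302
Max retention: S = 1000/(131100/1741) − 10 = 4300/1311 in (≈ 3.280 in)
Ia = 0.2·(4300/1311) = 860/1311 in ≈ 0.656 in

S = 4300/1311 in ≈ 3.280 in; Ia = 860/1311 in ≈ 0.656 in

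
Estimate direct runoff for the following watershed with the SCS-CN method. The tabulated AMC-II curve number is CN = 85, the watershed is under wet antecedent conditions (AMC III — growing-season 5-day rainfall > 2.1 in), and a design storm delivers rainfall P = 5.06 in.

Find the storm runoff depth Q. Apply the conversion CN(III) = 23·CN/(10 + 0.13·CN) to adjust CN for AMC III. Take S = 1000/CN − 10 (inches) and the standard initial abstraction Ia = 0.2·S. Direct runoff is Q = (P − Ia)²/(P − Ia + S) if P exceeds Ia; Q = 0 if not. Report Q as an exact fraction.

Q = 9201221929/2168544650 in ≈ 4.243 in

Wet (AMC III): CN(III) = 23·85/(10 + 0.13·85) = 1955/(421/20) = 39100/421 ≈ 92.874
Max retention: S = 1000/(39100/421) − 10 = 300/391 in (≈ 0.767 in)
Ia = 0.2·(300/391) = 60/391 in ≈ 0.153 in
Excess rainfall: 5.060 − 0.153 = 4.907 in; P > Ia so Q > 0
Runoff Q = (P−Ia)²/(P−Ia+S) = (4.907)²/(4.907+0.767) = 9201221929/2168544650 ≈ 4.243 in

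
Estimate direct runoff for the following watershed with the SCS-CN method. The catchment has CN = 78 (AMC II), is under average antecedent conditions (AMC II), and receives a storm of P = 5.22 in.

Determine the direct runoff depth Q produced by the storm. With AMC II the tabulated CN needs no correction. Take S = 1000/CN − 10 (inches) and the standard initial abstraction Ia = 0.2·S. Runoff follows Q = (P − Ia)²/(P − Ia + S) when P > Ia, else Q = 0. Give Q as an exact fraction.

Q = 82428241/28429050 in ≈ 2.899 in

Average conditions: CN = 78 (no AMC adjustment).
S = 1000/78 − 10 = 110/39 in ≈ 2.821 in
Ia = 0.2S: 0.2·2.821 = 0.564 in (exactly 22/39)
P − Ia = 5.220 − 0.564 = 9079/1950 ≈ 4.656 in (> 0, runoff occurs)
Q: (9079/1950)² ÷ (14579/1950) = 82428241/28429050 in (≈ 2.899 in)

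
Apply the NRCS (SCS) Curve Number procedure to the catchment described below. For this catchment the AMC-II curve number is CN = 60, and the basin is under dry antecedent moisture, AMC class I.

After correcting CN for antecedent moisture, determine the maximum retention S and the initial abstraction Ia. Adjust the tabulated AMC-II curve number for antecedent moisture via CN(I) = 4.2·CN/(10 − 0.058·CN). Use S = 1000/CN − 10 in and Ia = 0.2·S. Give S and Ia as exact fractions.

S = 1000/63 in ≈ 15.873 in; Ia = 200/63 in ≈ 3.175 in

Dry (AMC I): CN(I) = 4.2·60/(10 − 0.058·60) = 252/(163/25) = 6300/163 ≈ 38.650
S = 1000/(6300/163) − 10 = 1000/63 in ≈ 15.873 in
Ia = 0.2·(1000/63) = 200/63 in ≈ 3.175 in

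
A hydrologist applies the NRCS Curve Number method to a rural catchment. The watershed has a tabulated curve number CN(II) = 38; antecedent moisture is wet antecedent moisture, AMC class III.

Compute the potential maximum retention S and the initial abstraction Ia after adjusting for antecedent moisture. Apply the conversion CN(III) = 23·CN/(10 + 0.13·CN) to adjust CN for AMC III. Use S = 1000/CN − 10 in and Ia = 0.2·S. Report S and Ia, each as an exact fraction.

S = 3100/437 in ≈ 7.094 in; Ia = 620/437 in ≈ 1.419 in

CN(III) from CN(II)=38: (23·38)/(10 + 0.13·38) = 43700/747 ≈ 58.501
Retention S: 1000/CN − 10 with CN=58.501 → S = 3100/437 ≈ 7.094 in
Ia = 0.2·(3100/437) = 620/437 in ≈ 1.419 in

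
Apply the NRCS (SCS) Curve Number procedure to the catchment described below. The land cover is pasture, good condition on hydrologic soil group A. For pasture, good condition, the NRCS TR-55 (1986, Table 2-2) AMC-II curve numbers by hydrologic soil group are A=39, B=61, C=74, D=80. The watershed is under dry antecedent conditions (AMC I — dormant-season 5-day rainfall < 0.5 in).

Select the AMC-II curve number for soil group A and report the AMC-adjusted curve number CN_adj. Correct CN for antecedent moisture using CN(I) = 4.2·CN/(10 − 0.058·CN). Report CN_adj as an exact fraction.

NRCS table: pasture, good condition, soil group A → CN(II) = 39
Dry (AMC I): CN(I) = 4.2·39/(10 − 0.058·39) = (819/5)/(3869/500) = 81900/3869 ≈ 21.168

CN_adj = 81900/3869 ≈ 21.168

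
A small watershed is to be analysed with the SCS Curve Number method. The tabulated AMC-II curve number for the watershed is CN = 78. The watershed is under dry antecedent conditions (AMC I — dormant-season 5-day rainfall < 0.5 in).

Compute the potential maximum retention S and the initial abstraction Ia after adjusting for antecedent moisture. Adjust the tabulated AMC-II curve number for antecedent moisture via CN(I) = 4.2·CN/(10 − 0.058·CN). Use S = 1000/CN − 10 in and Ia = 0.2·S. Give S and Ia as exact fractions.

S = 5500/819 in ≈ 6.716 in; Ia = 1100/819 in ≈ 1.343 in

Adjust CN=78 to AMC I: 4.2·78/(10 − 0.058·78) → (1638/5) ÷ (1369/250) = 81900/1369 ≈ 59.825
Retention S: 1000/CN − 10 with CN=59.825 → S = 5500/819 ≈ 6.716 in
Ia = 0.2S: 0.2·6.716 = 1.343 in (exactly 1100/819)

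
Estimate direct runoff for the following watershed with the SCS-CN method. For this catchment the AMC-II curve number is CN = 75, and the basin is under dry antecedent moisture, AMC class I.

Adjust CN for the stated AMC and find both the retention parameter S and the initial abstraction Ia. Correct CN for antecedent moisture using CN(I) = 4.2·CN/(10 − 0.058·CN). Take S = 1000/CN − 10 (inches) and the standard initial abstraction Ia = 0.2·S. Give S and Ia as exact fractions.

Dry (AMC I): CN(I) = 4.2·75/(10 − 0.058·75) = 315/(113/20) = 6300/113 ≈ 55.752
Max retention: S = 1000/(6300/113) − 10 = 500/63 in (≈ 7.937 in)
Initial abstraction Ia = S/5 = (500/63)/5 = 100/63 ≈ 1.587 in

S = 500/63 in ≈ 7.937 in; Ia = 100/63 in ≈ 1.587 in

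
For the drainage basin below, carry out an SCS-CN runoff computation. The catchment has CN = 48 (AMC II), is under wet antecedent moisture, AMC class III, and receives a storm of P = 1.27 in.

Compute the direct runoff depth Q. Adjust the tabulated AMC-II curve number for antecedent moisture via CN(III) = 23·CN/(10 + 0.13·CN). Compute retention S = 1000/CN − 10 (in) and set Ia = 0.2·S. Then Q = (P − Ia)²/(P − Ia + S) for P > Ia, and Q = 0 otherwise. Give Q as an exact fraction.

CN(III) from CN(II)=48: (23·48)/(10 + 0.13·48) = 13800/203 ≈ 67.980
Retention S: 1000/CN − 10 with CN=67.980 → S = 325/69 ≈ 4.710 in
Initial abstraction Ia = S/5 = (325/69)/5 = 65/69 ≈ 0.942 in
P − Ia = 1.270 − 0.942 = 2263/6900 ≈ 0.328 in (> 0, runoff occurs)
Q: (2263/6900)² ÷ (34763/6900) = 5121169/239864700 in (≈ 0.021 in)

Q = 5121169/239864700 in ≈ 0.021 in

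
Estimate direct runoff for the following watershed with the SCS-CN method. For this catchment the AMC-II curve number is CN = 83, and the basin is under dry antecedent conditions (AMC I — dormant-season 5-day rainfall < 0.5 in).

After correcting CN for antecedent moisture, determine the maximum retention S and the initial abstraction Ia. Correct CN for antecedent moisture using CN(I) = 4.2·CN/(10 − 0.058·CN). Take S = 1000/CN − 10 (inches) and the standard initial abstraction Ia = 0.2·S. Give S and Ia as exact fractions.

S = 8500/1743 in ≈ 4.877 in; Ia = 1700/1743 in ≈ 0.975 in

CN(I) from CN(II)=83: (4.2·83)/(10 − 0.058·83) = 174300/2593 ≈ 67.219
Retention S: 1000/CN − 10 with CN=67.219 → S = 8500/1743 ≈ 4.877 in
Initial abstraction Ia = S/5 = (8500/1743)/5 = 1700/1743 ≈ 0.975 in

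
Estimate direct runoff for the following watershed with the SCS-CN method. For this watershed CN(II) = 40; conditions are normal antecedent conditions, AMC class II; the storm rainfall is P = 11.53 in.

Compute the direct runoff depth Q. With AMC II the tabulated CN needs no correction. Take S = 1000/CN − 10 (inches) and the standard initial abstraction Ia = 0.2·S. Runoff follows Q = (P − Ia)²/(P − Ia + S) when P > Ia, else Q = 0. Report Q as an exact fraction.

CN(II) = 40; AMC II needs no correction.
Retention S: 1000/CN − 10 with CN=40.000 → S = 15 ≈ 15.000 in
Initial abstraction Ia = S/5 = 15/5 = 3 ≈ 3.000 in
P − Ia = 11.530 − 3.000 = 853/100 ≈ 8.530 in (> 0, runoff occurs)
Q: (853/100)² ÷ (2353/100) = 727609/235300 in (≈ 3.092 in)

Q = 727609/235300 in ≈ 3.092 in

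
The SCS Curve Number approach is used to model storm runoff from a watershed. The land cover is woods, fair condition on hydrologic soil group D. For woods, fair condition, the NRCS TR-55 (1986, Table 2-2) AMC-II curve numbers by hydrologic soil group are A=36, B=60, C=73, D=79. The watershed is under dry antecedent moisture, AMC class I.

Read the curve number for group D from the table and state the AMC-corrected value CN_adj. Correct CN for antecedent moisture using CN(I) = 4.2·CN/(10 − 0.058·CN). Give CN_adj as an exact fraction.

NRCS table: woods, fair condition, soil group D → CN(II) = 79
CN(I) from CN(II)=79: (4.2·79)/(10 − 0.058·79) = 7900/129 ≈ 61.240

CN_adj = 7900/129 ≈ 61.240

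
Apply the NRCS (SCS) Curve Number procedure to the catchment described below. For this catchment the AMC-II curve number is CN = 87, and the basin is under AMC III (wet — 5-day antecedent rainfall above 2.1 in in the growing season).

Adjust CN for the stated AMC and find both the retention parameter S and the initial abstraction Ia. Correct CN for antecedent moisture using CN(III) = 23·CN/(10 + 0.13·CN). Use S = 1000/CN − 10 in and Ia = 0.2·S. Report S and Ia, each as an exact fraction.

CN(III) from CN(II)=87: (23·87)/(10 + 0.13·87) = 200100/2131 ≈ 93.900
Retention S: 1000/CN − 10 with CN=93.900 → S = 1300/2001 ≈ 0.650 in
Initial abstraction Ia = S/5 = (1300/2001)/5 = 260/2001 ≈ 0.130 in

S = 1300/2001 in ≈ 0.650 in; Ia = 260/2001 in ≈ 0.130 in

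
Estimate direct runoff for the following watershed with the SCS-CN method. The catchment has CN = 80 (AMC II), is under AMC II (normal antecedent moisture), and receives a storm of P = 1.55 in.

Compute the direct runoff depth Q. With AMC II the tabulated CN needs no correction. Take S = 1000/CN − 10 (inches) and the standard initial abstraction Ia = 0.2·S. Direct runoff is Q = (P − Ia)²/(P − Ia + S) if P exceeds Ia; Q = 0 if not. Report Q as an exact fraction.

Q = 441/1420 in ≈ 0.311 in

Average conditions: CN = 80 (no AMC adjustment).
Max retention: S = 1000/80 − 10 = 5/2 in (≈ 2.500 in)
Ia = 0.2·(5/2) = 1/2 in ≈ 0.500 in
P − Ia = 1.550 − 0.500 = 21/20 ≈ 1.050 in (> 0, runoff occurs)
Q: (21/20)² ÷ (71/20) = 441/1420 in (≈ 0.311 in)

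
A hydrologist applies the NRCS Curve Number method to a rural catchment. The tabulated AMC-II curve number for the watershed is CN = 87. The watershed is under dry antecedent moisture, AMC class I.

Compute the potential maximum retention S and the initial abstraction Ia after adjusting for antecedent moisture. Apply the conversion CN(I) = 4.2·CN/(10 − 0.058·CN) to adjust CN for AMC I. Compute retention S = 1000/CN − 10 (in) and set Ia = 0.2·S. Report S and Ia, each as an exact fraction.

CN(I) from CN(II)=87: (4.2·87)/(10 − 0.058·87) = 182700/2477 ≈ 73.759
S = 1000/(182700/2477) − 10 = 6500/1827 in ≈ 3.558 in
Initial abstraction Ia = S/5 = (6500/1827)/5 = 1300/1827 ≈ 0.712 in

S = 6500/1827 in ≈ 3.558 in; Ia = 1300/1827 in ≈ 0.712 in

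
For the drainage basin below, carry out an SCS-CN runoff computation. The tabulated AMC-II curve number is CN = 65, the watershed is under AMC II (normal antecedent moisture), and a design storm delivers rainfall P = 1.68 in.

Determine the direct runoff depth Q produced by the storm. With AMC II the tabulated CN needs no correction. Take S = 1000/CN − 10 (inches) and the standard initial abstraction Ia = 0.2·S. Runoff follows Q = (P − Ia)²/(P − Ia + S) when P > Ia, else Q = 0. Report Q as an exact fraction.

Q = 2744/45175 in ≈ 0.061 in

AMC II — tabulated CN = 65 applies directly.
Retention S: 1000/CN − 10 with CN=65.000 → S = 70/13 ≈ 5.385 in
Initial abstraction Ia = S/5 = (70/13)/5 = 14/13 ≈ 1.077 in
P − Ia = 1.680 − 1.077 = 196/325 ≈ 0.603 in (> 0, runoff occurs)
Q = (196/325)²/((196/325) + 70/13) = (38416/105625)/(1946/325) = 2744/45175 in ≈ 0.061 in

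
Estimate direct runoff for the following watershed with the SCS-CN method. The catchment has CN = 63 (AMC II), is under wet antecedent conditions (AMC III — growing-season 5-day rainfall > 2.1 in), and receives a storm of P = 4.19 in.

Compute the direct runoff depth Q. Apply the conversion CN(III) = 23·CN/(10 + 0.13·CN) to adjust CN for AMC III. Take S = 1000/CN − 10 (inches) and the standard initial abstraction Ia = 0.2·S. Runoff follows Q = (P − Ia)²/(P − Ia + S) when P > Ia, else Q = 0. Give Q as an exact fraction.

Q = 284228663161/130863681900 in ≈ 2.172 in

CN(III) from CN(II)=63: (23·63)/(10 + 0.13·63) = 144900/1819 ≈ 79.659
S = 1000/(144900/1819) − 10 = 3700/1449 in ≈ 2.553 in
Ia = 0.2·(3700/1449) = 740/1449 in ≈ 0.511 in
Excess rainfall: 4.190 − 0.511 = 3.679 in; P > Ia so Q > 0
Q = (533131/144900)²/((533131/144900) + 3700/1449) = (284228663161/20996010000)/(903131/144900) = 284228663161/130863681900 in ≈ 2.172 in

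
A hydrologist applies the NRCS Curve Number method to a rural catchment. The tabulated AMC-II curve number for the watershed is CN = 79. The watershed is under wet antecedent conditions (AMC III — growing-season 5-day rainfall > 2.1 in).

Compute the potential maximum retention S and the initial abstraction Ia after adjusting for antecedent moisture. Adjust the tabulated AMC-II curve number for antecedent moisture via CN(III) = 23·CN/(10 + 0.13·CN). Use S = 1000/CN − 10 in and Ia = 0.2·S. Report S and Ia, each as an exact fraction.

CN(III) from CN(II)=79: (23·79)/(10 + 0.13·79) = 181700/2027 ≈ 89.640
Retention S: 1000/CN − 10 with CN=89.640 → S = 2100/1817 ≈ 1.156 in
Ia = 0.2·(2100/1817) = 420/1817 in ≈ 0.231 in

S = 2100/1817 in ≈ 1.156 in; Ia = 420/1817 in ≈ 0.231 in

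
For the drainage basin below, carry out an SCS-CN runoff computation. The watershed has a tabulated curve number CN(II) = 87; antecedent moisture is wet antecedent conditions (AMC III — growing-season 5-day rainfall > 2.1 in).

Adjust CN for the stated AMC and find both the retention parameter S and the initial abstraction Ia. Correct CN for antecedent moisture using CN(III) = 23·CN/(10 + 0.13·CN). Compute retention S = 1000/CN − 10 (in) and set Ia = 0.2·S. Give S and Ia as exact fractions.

S = 1300/2001 in ≈ 0.650 in; Ia = 260/2001 in ≈ 0.130 in

CN(III) from CN(II)=87: (23·87)/(10 + 0.13·87) = 200100/2131 ≈ 93.900
S = 1000/(200100/2131) − 10 = 1300/2001 in ≈ 0.650 in
Initial abstraction Ia = S/5 = (1300/2001)/5 = 260/2001 ≈ 0.130 in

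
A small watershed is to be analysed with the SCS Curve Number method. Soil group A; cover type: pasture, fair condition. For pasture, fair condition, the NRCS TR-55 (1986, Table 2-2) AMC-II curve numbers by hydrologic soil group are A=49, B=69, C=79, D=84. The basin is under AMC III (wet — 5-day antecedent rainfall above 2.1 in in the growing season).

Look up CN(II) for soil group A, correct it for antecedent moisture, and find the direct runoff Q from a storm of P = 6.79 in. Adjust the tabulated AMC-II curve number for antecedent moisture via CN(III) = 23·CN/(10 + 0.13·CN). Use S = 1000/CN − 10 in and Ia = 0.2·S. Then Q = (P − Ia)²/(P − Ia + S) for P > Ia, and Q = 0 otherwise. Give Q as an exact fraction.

NRCS table: pasture, fair condition, soil group A → CN(II) = 49
CN(III) from CN(II)=49: (23·49)/(10 + 0.13·49) = 112700/1637 ≈ 68.845
Retention S: 1000/CN − 10 with CN=68.845 → S = 5100/1127 ≈ 4.525 in
Initial abstraction Ia = S/5 = (5100/1127)/5 = 1020/1127 ≈ 0.905 in
Since P=6.790 > Ia=0.905: effective rainfall P−Ia = 663233/112700 in
Q: (663233/112700)² ÷ (1173233/112700) = 439878012289/132223359100 in (≈ 3.327 in)

Q = 439878012289/132223359100 in ≈ 3.327 in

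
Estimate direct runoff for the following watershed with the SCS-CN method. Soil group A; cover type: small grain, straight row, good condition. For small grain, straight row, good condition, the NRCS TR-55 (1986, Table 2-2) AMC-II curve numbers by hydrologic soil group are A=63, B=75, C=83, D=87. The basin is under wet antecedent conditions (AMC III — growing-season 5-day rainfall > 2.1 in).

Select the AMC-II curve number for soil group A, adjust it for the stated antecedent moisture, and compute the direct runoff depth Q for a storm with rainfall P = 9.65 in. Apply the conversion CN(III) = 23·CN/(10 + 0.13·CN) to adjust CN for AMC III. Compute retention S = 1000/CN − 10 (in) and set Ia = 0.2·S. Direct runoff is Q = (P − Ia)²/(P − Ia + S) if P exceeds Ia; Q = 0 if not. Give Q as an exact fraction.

Q = 70149230449/9820075860 in ≈ 7.143 in

NRCS table: small grain, straight row, good condition, soil group A → CN(II) = 63
CN(III) from CN(II)=63: (23·63)/(10 + 0.13·63) = 144900/1819 ≈ 79.659
S = 1000/(144900/1819) − 10 = 3700/1449 in ≈ 2.553 in
Ia = 0.2·(3700/1449) = 740/1449 in ≈ 0.511 in
Since P=9.650 > Ia=0.511: effective rainfall P−Ia = 264857/28980 in
Q = (264857/28980)²/((264857/28980) + 3700/1449) = (70149230449/839840400)/(338857/28980) = 70149230449/9820075860 in ≈ 7.143 in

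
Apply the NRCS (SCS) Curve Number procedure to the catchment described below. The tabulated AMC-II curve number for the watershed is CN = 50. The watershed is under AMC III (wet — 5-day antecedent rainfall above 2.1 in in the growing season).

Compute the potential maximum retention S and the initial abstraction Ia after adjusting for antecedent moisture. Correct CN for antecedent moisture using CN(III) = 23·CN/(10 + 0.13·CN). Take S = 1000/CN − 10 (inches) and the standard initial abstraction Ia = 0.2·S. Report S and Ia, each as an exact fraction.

Wet (AMC III): CN(III) = 23·50/(10 + 0.13·50) = 1150/(33/2) = 2300/33 ≈ 69.697
S = 1000/(2300/33) − 10 = 100/23 in ≈ 4.348 in
Initial abstraction Ia = S/5 = (100/23)/5 = 20/23 ≈ 0.870 in

S = 100/23 in ≈ 4.348 in; Ia = 20/23 in ≈ 0.870 in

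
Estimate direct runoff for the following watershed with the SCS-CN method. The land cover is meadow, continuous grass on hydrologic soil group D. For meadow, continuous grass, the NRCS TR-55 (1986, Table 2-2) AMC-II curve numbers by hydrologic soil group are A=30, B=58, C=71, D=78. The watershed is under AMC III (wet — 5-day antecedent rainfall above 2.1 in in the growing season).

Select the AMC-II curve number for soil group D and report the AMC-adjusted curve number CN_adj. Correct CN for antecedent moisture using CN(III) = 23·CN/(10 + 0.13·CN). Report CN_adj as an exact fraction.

CN_adj = 89700/1007 ≈ 89.076

NRCS table: meadow, continuous grass, soil group D → CN(II) = 78
CN(III) from CN(II)=78: (23·78)/(10 + 0.13·78) = 89700/1007 ≈ 89.076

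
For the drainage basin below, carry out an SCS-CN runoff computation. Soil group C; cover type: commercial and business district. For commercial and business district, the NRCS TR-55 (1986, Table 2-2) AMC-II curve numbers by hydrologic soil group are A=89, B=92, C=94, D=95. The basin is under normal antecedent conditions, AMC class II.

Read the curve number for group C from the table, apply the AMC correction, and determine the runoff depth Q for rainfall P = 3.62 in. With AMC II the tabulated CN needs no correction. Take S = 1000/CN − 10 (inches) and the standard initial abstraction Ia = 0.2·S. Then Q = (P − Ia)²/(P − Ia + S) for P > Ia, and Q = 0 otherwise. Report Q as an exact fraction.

NRCS table: commercial and business district, soil group C → CN(II) = 94
Average conditions: CN = 94 (no AMC adjustment).
S = 1000/94 − 10 = 30/47 in ≈ 0.638 in
Ia = 0.2·(30/47) = 6/47 in ≈ 0.128 in
Excess rainfall: 3.620 − 0.128 = 3.492 in; P > Ia so Q > 0
Q = (8207/2350)²/((8207/2350) + 30/47) = (67354849/5522500)/(9707/2350) = 67354849/22811450 in ≈ 2.953 in

Q = 67354849/22811450 in ≈ 2.953 in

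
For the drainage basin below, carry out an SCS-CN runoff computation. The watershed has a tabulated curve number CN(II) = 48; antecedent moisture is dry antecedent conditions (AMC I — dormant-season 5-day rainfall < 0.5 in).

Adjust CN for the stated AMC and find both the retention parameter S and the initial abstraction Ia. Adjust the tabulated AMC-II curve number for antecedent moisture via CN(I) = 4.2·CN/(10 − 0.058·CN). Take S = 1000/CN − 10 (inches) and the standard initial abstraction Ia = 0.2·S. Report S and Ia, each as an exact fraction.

S = 1625/63 in ≈ 25.794 in; Ia = 325/63 in ≈ 5.159 in

CN(I) from CN(II)=48: (4.2·48)/(10 − 0.058·48) = 12600/451 ≈ 27.938
Max retention: S = 1000/(12600/451) − 10 = 1625/63 in (≈ 25.794 in)
Ia = 0.2S: 0.2·25.794 = 5.159 in (exactly 325/63)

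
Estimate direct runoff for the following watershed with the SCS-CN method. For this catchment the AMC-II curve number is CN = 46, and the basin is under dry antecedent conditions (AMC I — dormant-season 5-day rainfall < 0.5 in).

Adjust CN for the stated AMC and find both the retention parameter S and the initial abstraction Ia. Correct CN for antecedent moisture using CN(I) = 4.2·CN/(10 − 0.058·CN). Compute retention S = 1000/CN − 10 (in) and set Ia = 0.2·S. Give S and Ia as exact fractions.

Adjust CN=46 to AMC I: 4.2·46/(10 − 0.058·46) → (966/5) ÷ (1833/250) = 16100/611 ≈ 26.350
Max retention: S = 1000/(16100/611) − 10 = 4500/161 in (≈ 27.950 in)
Ia = 0.2·(4500/161) = 900/161 in ≈ 5.590 in

S = 4500/161 in ≈ 27.950 in; Ia = 900/161 in ≈ 5.590 in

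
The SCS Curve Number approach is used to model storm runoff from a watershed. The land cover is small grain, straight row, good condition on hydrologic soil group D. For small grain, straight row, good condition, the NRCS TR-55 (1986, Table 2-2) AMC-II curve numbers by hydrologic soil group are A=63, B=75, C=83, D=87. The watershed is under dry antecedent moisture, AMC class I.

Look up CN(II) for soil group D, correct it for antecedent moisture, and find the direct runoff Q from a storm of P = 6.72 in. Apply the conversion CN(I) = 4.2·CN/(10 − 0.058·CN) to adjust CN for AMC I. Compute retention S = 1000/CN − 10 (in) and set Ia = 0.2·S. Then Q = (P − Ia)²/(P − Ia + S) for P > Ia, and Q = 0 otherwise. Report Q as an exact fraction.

Q = 9414389762/2494631475 in ≈ 3.774 in

NRCS table: small grain, straight row, good condition, soil group D → CN(II) = 87
Adjust CN=87 to AMC I: 4.2·87/(10 − 0.058·87) → (1827/5) ÷ (2477/500) = 182700/2477 ≈ 73.759
Max retention: S = 1000/(182700/2477) − 10 = 6500/1827 in (≈ 3.558 in)
Ia = 0.2·(6500/1827) = 1300/1827 in ≈ 0.712 in
Since P=6.720 > Ia=0.712: effective rainfall P−Ia = 274436/45675 in
Q = (274436/45675)²/((274436/45675) + 6500/1827) = (75315118096/2086205625)/(436936/45675) = 9414389762/2494631475 in ≈ 3.774 in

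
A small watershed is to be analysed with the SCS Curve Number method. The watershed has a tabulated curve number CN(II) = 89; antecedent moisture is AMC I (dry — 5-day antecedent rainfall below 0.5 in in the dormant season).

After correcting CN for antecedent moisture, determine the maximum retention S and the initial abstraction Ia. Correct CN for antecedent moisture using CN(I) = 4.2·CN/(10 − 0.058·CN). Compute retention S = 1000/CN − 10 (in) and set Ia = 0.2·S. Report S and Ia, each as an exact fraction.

S = 5500/1869 in ≈ 2.943 in; Ia = 1100/1869 in ≈ 0.589 in

Dry (AMC I): CN(I) = 4.2·89/(10 − 0.058·89) = (1869/5)/(2419/500) = 186900/2419 ≈ 77.263
Retention S: 1000/CN − 10 with CN=77.263 → S = 5500/1869 ≈ 2.943 in
Initial abstraction Ia = S/5 = (5500/1869)/5 = 1100/1869 ≈ 0.589 in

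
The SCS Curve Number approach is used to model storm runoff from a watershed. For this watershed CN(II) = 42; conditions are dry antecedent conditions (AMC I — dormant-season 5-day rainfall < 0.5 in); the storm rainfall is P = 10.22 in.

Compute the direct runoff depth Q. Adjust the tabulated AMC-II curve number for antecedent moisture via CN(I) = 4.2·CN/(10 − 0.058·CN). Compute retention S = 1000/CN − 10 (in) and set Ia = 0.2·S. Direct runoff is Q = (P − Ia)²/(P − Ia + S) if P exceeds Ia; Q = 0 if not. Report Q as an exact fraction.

Dry (AMC I): CN(I) = 4.2·42/(10 − 0.058·42) = (882/5)/(1891/250) = 44100/1891 ≈ 23.321
S = 1000/(44100/1891) − 10 = 14500/441 in ≈ 32.880 in
Initial abstraction Ia = S/5 = (14500/441)/5 = 2900/441 ≈ 6.576 in
Since P=10.220 > Ia=6.576: effective rainfall P−Ia = 80351/22050 in
Runoff Q = (P−Ia)²/(P−Ia+S) = (3.644)²/(3.644+32.880) = 6456283201/17757989550 ≈ 0.364 in

Q = 6456283201/17757989550 in ≈ 0.364 in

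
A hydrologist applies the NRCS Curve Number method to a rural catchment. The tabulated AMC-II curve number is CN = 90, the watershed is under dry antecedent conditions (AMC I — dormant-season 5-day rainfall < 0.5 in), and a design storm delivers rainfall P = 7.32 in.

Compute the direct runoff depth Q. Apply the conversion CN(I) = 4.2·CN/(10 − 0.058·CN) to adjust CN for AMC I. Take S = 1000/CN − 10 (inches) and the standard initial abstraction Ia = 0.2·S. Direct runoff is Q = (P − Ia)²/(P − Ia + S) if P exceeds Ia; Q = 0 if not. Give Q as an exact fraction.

Q = 1029575569/210673575 in ≈ 4.887 in

Dry (AMC I): CN(I) = 4.2·90/(10 − 0.058·90) = 378/(239/50) = 18900/239 ≈ 79.079
S = 1000/(18900/239) − 10 = 500/189 in ≈ 2.646 in
Ia = 0.2S: 0.2·2.646 = 0.529 in (exactly 100/189)
P − Ia = 7.320 − 0.529 = 32087/4725 ≈ 6.791 in (> 0, runoff occurs)
Q: (32087/4725)² ÷ (44587/4725) = 1029575569/210673575 in (≈ 4.887 in)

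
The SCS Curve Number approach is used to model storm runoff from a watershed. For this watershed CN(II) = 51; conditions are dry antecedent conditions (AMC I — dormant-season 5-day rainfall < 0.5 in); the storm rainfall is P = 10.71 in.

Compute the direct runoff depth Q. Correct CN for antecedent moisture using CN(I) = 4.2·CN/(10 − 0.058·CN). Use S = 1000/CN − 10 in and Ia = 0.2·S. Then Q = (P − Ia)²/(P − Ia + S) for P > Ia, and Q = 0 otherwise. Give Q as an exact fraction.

Q = 1258608967/970157700 in ≈ 1.297 in

Adjust CN=51 to AMC I: 4.2·51/(10 − 0.058·51) → (1071/5) ÷ (3521/500) = 15300/503 ≈ 30.417
Max retention: S = 1000/(15300/503) − 10 = 3500/153 in (≈ 22.876 in)
Ia = 0.2S: 0.2·22.876 = 4.575 in (exactly 700/153)
Since P=10.710 > Ia=4.575: effective rainfall P−Ia = 93863/15300 in
Runoff Q = (P−Ia)²/(P−Ia+S) = (6.135)²/(6.135+22.876) = 1258608967/970157700 ≈ 1.297 in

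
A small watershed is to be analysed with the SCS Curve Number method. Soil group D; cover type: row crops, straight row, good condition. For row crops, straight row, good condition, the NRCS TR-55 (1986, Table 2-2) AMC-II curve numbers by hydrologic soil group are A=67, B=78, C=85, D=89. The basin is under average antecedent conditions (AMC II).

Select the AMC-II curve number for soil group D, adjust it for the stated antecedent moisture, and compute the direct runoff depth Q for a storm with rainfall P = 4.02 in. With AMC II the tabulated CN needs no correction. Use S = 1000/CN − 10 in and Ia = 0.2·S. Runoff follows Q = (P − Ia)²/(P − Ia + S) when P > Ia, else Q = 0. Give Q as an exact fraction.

Q = 281870521/99186050 in ≈ 2.842 in

NRCS table: row crops, straight row, good condition, soil group D → CN(II) = 89
AMC II — tabulated CN = 89 applies directly.
Max retention: S = 1000/89 − 10 = 110/89 in (≈ 1.236 in)
Ia = 0.2·(110/89) = 22/89 in ≈ 0.247 in
Excess rainfall: 4.020 − 0.247 = 3.773 in; P > Ia so Q > 0
Runoff Q = (P−Ia)²/(P−Ia+S) = (3.773)²/(3.773+1.236) = 281870521/99186050 ≈ 2.842 in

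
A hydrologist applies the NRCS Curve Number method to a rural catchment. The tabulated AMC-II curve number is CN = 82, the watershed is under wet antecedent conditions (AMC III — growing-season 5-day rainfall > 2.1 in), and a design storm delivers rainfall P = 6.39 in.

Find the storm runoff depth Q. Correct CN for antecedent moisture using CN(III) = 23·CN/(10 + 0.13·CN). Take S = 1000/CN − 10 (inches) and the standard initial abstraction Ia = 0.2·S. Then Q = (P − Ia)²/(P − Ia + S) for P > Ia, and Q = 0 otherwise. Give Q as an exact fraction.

Q = 37970029881/7068067900 in ≈ 5.372 in

Wet (AMC III): CN(III) = 23·82/(10 + 0.13·82) = 1886/(1033/50) = 94300/1033 ≈ 91.288
S = 1000/(94300/1033) − 10 = 900/943 in ≈ 0.954 in
Initial abstraction Ia = S/5 = (900/943)/5 = 180/943 ≈ 0.191 in
Excess rainfall: 6.390 − 0.191 = 6.199 in; P > Ia so Q > 0
Q: (584577/94300)² ÷ (674577/94300) = 37970029881/7068067900 in (≈ 5.372 in)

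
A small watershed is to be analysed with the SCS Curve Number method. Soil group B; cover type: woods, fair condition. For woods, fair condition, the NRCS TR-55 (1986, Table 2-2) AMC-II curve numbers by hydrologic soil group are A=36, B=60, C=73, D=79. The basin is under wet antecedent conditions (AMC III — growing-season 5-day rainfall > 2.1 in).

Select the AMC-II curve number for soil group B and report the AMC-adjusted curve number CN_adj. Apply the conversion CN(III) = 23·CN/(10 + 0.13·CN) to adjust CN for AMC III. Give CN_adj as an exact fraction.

CN_adj = 6900/89 ≈ 77.528

NRCS table: woods, fair condition, soil group B → CN(II) = 60
CN(III) from CN(II)=60: (23·60)/(10 + 0.13·60) = 6900/89 ≈ 77.528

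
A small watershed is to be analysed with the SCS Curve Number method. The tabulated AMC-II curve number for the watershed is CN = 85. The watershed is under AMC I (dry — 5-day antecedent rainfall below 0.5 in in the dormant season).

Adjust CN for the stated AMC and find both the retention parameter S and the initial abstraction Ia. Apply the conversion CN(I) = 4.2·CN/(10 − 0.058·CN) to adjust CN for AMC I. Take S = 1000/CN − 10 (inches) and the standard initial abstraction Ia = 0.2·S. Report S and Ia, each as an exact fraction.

Adjust CN=85 to AMC I: 4.2·85/(10 − 0.058·85) → 357 ÷ (507/100) = 11900/169 ≈ 70.414
Retention S: 1000/CN − 10 with CN=70.414 → S = 500/119 ≈ 4.202 in
Initial abstraction Ia = S/5 = (500/119)/5 = 100/119 ≈ 0.840 in

S = 500/119 in ≈ 4.202 in; Ia = 100/119 in ≈ 0.840 in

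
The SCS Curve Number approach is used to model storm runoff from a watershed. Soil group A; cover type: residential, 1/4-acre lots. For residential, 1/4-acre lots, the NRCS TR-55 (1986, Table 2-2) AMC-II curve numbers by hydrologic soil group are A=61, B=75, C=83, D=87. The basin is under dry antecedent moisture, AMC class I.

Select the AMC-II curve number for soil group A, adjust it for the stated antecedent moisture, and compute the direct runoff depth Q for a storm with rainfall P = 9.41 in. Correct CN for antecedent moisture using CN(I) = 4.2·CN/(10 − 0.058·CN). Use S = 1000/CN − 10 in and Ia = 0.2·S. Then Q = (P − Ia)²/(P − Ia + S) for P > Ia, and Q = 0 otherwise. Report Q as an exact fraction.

Q = 73879045249/39361158900 in ≈ 1.877 in

NRCS table: residential, 1/4-acre lots, soil group A → CN(II) = 61
Dry (AMC I): CN(I) = 4.2·61/(10 − 0.058·61) = (1281/5)/(3231/500) = 42700/1077 ≈ 39.647
Max retention: S = 1000/(42700/1077) − 10 = 6500/427 in (≈ 15.222 in)
Ia = 0.2S: 0.2·15.222 = 3.044 in (exactly 1300/427)
P − Ia = 9.410 − 3.044 = 271807/42700 ≈ 6.366 in (> 0, runoff occurs)
Q: (271807/42700)² ÷ (921807/42700) = 73879045249/39361158900 in (≈ 1.877 in)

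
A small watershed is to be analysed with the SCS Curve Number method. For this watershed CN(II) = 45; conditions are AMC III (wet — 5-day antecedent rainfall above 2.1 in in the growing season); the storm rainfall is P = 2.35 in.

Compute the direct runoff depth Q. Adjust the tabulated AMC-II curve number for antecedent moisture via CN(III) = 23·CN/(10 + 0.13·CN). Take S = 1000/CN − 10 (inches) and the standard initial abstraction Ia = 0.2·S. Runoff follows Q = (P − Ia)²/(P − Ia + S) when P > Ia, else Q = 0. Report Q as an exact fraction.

CN(III) from CN(II)=45: (23·45)/(10 + 0.13·45) = 20700/317 ≈ 65.300
S = 1000/(20700/317) − 10 = 1100/207 in ≈ 5.314 in
Ia = 0.2·(1100/207) = 220/207 in ≈ 1.063 in
Since P=2.350 > Ia=1.063: effective rainfall P−Ia = 5329/4140 in
Runoff Q = (P−Ia)²/(P−Ia+S) = (1.287)²/(1.287+5.314) = 28398241/113142060 ≈ 0.251 in

Q = 28398241/113142060 in ≈ 0.251 in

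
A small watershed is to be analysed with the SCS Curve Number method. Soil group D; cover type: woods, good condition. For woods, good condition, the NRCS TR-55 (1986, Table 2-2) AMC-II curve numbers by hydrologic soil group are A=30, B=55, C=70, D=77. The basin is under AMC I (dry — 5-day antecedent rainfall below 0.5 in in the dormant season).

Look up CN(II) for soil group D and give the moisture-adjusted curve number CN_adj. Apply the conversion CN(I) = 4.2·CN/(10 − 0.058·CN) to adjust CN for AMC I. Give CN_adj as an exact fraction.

NRCS table: woods, good condition, soil group D → CN(II) = 77
CN(I) from CN(II)=77: (4.2·77)/(10 − 0.058·77) = 161700/2767 ≈ 58.439

CN_adj = 161700/2767 ≈ 58.439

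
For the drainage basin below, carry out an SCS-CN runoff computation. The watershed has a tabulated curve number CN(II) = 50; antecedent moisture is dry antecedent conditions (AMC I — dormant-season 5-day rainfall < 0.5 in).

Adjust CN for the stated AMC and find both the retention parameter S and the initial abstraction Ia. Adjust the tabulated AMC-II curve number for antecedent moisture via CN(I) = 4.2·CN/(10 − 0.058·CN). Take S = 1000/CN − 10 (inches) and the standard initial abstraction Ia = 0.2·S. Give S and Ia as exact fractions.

S = 500/21 in ≈ 23.810 in; Ia = 100/21 in ≈ 4.762 in

Adjust CN=50 to AMC I: 4.2·50/(10 − 0.058·50) → 210 ÷ (71/10) = 2100/71 ≈ 29.577
S = 1000/(2100/71) − 10 = 500/21 in ≈ 23.810 in
Ia = 0.2S: 0.2·23.810 = 4.762 in (exactly 100/21)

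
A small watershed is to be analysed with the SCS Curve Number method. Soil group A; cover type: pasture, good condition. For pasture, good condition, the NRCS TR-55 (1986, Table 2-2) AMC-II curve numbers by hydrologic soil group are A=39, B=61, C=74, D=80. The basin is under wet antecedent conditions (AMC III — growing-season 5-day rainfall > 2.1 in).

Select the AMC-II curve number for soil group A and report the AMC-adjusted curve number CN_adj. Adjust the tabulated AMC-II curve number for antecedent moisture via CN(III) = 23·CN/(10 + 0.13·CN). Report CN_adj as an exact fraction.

CN_adj = 89700/1507 ≈ 59.522

NRCS table: pasture, good condition, soil group A → CN(II) = 39
CN(III) from CN(II)=39: (23·39)/(10 + 0.13·39) = 89700/1507 ≈ 59.522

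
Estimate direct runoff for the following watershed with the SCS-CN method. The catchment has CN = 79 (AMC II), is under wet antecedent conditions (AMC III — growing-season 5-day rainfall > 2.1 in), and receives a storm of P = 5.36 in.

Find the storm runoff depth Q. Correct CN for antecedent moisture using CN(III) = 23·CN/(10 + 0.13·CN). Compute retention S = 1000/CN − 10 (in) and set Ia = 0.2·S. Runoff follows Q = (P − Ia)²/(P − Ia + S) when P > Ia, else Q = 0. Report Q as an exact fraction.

Adjust CN=79 to AMC III: 23·79/(10 + 0.13·79) → 1817 ÷ (2027/100) = 181700/2027 ≈ 89.640
Max retention: S = 1000/(181700/2027) − 10 = 2100/1817 in (≈ 1.156 in)
Ia = 0.2·(2100/1817) = 420/1817 in ≈ 0.231 in
Since P=5.360 > Ia=0.231: effective rainfall P−Ia = 232978/45425 in
Q = (232978/45425)²/((232978/45425) + 2100/1817) = (54278748484/2063430625)/(285478/45425) = 27139374242/6483919075 in ≈ 4.186 in

Q = 27139374242/6483919075 in ≈ 4.186 in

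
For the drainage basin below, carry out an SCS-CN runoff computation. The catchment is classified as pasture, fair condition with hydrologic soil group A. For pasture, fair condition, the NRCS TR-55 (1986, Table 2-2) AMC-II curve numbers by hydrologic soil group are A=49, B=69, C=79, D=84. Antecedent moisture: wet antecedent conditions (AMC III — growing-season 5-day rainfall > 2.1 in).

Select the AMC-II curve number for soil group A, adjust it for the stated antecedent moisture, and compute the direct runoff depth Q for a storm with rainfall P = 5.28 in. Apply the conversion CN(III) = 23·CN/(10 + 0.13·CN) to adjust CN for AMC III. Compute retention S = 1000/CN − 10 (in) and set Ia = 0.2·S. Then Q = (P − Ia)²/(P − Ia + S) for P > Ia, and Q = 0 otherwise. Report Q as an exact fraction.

Q = 1266167808/588772975 in ≈ 2.151 in

NRCS table: pasture, fair condition, soil group A → CN(II) = 49
Wet (AMC III): CN(III) = 23·49/(10 + 0.13·49) = 1127/(1637/100) = 112700/1637 ≈ 68.845
Retention S: 1000/CN − 10 with CN=68.845 → S = 5100/1127 ≈ 4.525 in
Ia = 0.2S: 0.2·4.525 = 0.905 in (exactly 1020/1127)
Excess rainfall: 5.280 − 0.905 = 4.375 in; P > Ia so Q > 0
Q = (123264/28175)²/((123264/28175) + 5100/1127) = (15194013696/793830625)/(250764/28175) = 1266167808/588772975 in ≈ 2.151 in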